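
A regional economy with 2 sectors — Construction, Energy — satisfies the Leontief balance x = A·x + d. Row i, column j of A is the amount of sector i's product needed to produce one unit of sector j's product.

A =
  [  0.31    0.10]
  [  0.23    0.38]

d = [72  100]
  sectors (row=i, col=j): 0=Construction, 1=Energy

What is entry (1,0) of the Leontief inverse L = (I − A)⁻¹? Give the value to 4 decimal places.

Form M = I − A:
  [  0.69   -0.10]
  [ -0.23    0.62]
Leontief inverse L = M⁻¹:
  [  1.5316    0.2470]
  [  0.5682    1.7045]
Total output x = L · d:
  x_0 = 1.5316·72 + 0.2470·100 = 134.9802
  x_1 = 0.5682·72 + 1.7045·100 = 211.3636

L[1,0] = 0.5682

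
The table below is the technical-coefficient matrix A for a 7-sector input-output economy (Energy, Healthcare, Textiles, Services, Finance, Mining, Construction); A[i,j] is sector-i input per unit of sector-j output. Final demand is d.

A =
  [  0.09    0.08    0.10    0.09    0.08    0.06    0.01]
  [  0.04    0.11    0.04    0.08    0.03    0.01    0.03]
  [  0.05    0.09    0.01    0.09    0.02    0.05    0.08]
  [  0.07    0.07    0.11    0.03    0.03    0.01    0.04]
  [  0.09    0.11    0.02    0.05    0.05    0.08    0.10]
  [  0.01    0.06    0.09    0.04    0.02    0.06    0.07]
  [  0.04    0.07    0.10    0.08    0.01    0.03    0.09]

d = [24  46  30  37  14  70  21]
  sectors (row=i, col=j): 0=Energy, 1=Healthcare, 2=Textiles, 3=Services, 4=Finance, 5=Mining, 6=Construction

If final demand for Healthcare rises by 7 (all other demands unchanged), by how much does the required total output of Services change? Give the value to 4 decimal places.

Form M = I − A:
  [  0.91   -0.08   -0.10   -0.09   -0.08   -0.06   -0.01]
  [ -0.04    0.89   -0.04   -0.08   -0.03   -0.01   -0.03]
  [ -0.05   -0.09    0.99   -0.09   -0.02   -0.05   -0.08]
  [ -0.07   -0.07   -0.11    0.97   -0.03   -0.01   -0.04]
  [ -0.09   -0.11   -0.02   -0.05    0.95   -0.08   -0.10]
  [ -0.01   -0.06   -0.09   -0.04   -0.02    0.94   -0.07]
  [ -0.04   -0.07   -0.10   -0.08   -0.01   -0.03    0.91]
Leontief inverse L = M⁻¹:
  [  1.1401    0.1544    0.1545    0.1473    0.1114    0.0955    0.0573]
  [  0.0720    1.1597    0.0767    0.1180    0.0492    0.0283    0.0585]
  [  0.0845    0.1439    1.0581    0.1324    0.0408    0.0717    0.1145]
  [  0.1048    0.1231    0.1465    1.0745    0.0512    0.0339    0.0736]
  [  0.1349    0.1810    0.0796    0.1071    1.0787    0.1124    0.1463]
  [  0.0379    0.1081    0.1267    0.0793    0.0357    1.0814    0.1057]
  [  0.0769    0.1282    0.1469    0.1284    0.0307    0.0541    1.1301]
Total output x = L · d:
  x_0 = 1.1401·24 + 0.1544·46 + 0.1545·30 + 0.1473·37 + 0.1114·14 + 0.0955·70 + 0.0573·21 = 53.9941
  x_1 = 0.0720·24 + 1.1597·46 + 0.0767·30 + 0.1180·37 + 0.0492·14 + 0.0283·70 + 0.0585·21 = 65.6441
  x_2 = 0.0845·24 + 0.1439·46 + 1.0581·30 + 0.1324·37 + 0.0408·14 + 0.0717·70 + 0.1145·21 = 53.2864
  x_3 = 0.1048·24 + 0.1231·46 + 0.1465·30 + 1.0745·37 + 0.0512·14 + 0.0339·70 + 0.0736·21 = 56.9683
  x_4 = 0.1349·24 + 0.1810·46 + 0.0796·30 + 0.1071·37 + 1.0787·14 + 0.1124·70 + 0.1463·21 = 43.9599
  x_5 = 0.0379·24 + 0.1081·46 + 0.1267·30 + 0.0793·37 + 0.0357·14 + 1.0814·70 + 0.1057·21 = 91.0337
  x_6 = 0.0769·24 + 0.1282·46 + 0.1469·30 + 0.1284·37 + 0.0307·14 + 0.0541·70 + 1.1301·21 = 44.8479
Δx_3 = L[3,1] · Δd_1 = 0.1231 · 7 = 0.8620

0.8620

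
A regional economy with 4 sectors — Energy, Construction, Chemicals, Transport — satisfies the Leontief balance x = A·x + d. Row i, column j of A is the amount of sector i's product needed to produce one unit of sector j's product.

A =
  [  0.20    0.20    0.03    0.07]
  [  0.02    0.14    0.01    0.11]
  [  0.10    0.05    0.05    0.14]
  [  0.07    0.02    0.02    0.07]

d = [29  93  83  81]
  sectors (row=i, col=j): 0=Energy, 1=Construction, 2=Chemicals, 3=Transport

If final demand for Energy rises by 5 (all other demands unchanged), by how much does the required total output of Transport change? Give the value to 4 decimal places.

0.5011

Form M = I − A:
  [  0.80   -0.20   -0.03   -0.07]
  [ -0.02    0.86   -0.01   -0.11]
  [ -0.10   -0.05    0.95   -0.14]
  [ -0.07   -0.02   -0.02    0.93]
Leontief inverse L = M⁻¹:
  [  1.2755    0.3026    0.0464    0.1388]
  [  0.0442    1.1774    0.0168    0.1451]
  [  0.1514    0.1012    1.0623    0.1833]
  [  0.1002    0.0503    0.0267    1.0928]
Total output x = L · d:
  x_0 = 1.2755·29 + 0.3026·93 + 0.0464·83 + 0.1388·81 = 80.2178
  x_1 = 0.0442·29 + 1.1774·93 + 0.0168·83 + 0.1451·81 = 123.9383
  x_2 = 0.1514·29 + 0.1012·93 + 1.0623·83 + 0.1833·81 = 116.8236
  x_3 = 0.1002·29 + 0.0503·93 + 0.0267·83 + 1.0928·81 = 98.3123
Δx_3 = L[3,0] · Δd_0 = 0.1002 · 5 = 0.5011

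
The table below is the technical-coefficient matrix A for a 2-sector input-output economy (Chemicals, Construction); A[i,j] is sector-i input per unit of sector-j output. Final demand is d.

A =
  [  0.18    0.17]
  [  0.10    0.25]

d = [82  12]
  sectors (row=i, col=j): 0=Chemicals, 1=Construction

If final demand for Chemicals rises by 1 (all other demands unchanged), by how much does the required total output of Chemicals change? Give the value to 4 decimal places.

Form M = I − A:
  [  0.82   -0.17]
  [ -0.10    0.75]
Leontief inverse L = M⁻¹:
  [  1.2542    0.2843]
  [  0.1672    1.3712]
Total output x = L · d:
  x_0 = 1.2542·82 + 0.2843·12 = 106.2542
  x_1 = 0.1672·82 + 1.3712·12 = 30.1672
Δx_0 = L[0,0] · Δd_0 = 1.2542 · 1 = 1.2542

1.2542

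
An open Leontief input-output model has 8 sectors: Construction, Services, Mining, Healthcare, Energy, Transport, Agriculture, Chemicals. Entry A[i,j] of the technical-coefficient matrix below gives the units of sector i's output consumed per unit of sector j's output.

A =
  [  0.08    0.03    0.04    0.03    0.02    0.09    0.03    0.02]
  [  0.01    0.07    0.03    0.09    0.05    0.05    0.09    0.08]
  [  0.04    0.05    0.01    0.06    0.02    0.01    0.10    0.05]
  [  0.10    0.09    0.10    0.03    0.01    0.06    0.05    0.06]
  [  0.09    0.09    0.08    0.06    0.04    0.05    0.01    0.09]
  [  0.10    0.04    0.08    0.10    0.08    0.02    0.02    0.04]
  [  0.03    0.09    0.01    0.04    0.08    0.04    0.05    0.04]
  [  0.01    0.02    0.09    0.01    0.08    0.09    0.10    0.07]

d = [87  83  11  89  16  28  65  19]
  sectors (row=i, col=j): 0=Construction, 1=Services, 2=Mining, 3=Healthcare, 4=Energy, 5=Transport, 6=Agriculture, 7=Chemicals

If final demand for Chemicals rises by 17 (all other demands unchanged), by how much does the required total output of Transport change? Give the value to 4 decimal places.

1.4741

Form M = I − A:
  [  0.92   -0.03   -0.04   -0.03   -0.02   -0.09   -0.03   -0.02]
  [ -0.01    0.93   -0.03   -0.09   -0.05   -0.05   -0.09   -0.08]
  [ -0.04   -0.05    0.99   -0.06   -0.02   -0.01   -0.10   -0.05]
  [ -0.10   -0.09   -0.10    0.97   -0.01   -0.06   -0.05   -0.06]
  [ -0.09   -0.09   -0.08   -0.06    0.96   -0.05   -0.01   -0.09]
  [ -0.10   -0.04   -0.08   -0.10   -0.08    0.98   -0.02   -0.04]
  [ -0.03   -0.09   -0.01   -0.04   -0.08   -0.04    0.95   -0.04]
  [ -0.01   -0.02   -0.09   -0.01   -0.08   -0.09   -0.10    0.93]
Leontief inverse L = M⁻¹:
  [  1.1179    0.0628    0.0722    0.0632    0.0479    0.1200    0.0604    0.0498]
  [  0.0554    1.1235    0.0780    0.1333    0.0930    0.0937    0.1400    0.1297]
  [  0.0708    0.0884    1.0411    0.0888    0.0505    0.0428    0.1351    0.0834]
  [  0.1454    0.1381    0.1419    1.0762    0.0505    0.1043    0.1031    0.1059]
  [  0.1388    0.1399    0.1293    0.1064    1.0810    0.0984    0.0651    0.1405]
  [  0.1519    0.0906    0.1270    0.1415    0.1136    1.0654    0.0669    0.0867]
  [  0.0678    0.1337    0.0485    0.0781    0.1140    0.0761    1.0881    0.0817]
  [  0.0556    0.0701    0.1334    0.0550    0.1242    0.1283    0.1469    1.1171]
Total output x = L · d:
  x_0 = 1.1179·87 + 0.0628·83 + 0.0722·11 + 0.0632·89 + 0.0479·16 + 0.1200·28 + 0.0604·65 + 0.0498·19 = 117.8836
  x_1 = 0.0554·87 + 1.1235·83 + 0.0780·11 + 0.1333·89 + 0.0930·16 + 0.0937·28 + 0.1400·65 + 0.1297·19 = 126.4681
  x_2 = 0.0708·87 + 0.0884·83 + 1.0411·11 + 0.0888·89 + 0.0505·16 + 0.0428·28 + 0.1351·65 + 0.0834·19 = 45.2191
  x_3 = 0.1454·87 + 0.1381·83 + 0.1419·11 + 1.0762·89 + 0.0505·16 + 0.1043·28 + 0.1031·65 + 0.1059·19 = 133.9046
  x_4 = 0.1388·87 + 0.1399·83 + 0.1293·11 + 0.1064·89 + 1.0810·16 + 0.0984·28 + 0.0651·65 + 0.1405·19 = 61.5330
  x_5 = 0.1519·87 + 0.0906·83 + 0.1270·11 + 0.1415·89 + 0.1136·16 + 1.0654·28 + 0.0669·65 + 0.0867·19 = 72.3739
  x_6 = 0.0678·87 + 0.1337·83 + 0.0485·11 + 0.0781·89 + 0.1140·16 + 0.0761·28 + 1.0881·65 + 0.0817·19 = 100.7147
  x_7 = 0.0556·87 + 0.0701·83 + 0.1334·11 + 0.0550·89 + 0.1242·16 + 0.1283·28 + 0.1469·65 + 1.1171·19 = 53.3599
Δx_5 = L[5,7] · Δd_7 = 0.0867 · 17 = 1.4741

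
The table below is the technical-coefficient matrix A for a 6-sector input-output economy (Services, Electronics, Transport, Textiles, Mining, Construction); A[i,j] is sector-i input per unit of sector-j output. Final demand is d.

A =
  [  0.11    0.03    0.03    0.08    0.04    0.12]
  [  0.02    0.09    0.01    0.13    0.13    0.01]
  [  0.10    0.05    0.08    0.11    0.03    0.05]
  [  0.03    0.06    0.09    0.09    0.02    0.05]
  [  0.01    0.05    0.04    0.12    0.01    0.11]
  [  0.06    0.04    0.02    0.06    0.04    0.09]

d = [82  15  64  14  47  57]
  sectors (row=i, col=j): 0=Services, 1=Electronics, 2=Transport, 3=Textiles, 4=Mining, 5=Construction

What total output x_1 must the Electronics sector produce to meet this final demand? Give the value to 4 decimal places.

35.7741

Form M = I − A:
  [  0.89   -0.03   -0.03   -0.08   -0.04   -0.12]
  [ -0.02    0.91   -0.01   -0.13   -0.13   -0.01]
  [ -0.10   -0.05    0.92   -0.11   -0.03   -0.05]
  [ -0.03   -0.06   -0.09    0.91   -0.02   -0.05]
  [ -0.01   -0.05   -0.04   -0.12    0.99   -0.11]
  [ -0.06   -0.04   -0.02   -0.06   -0.04    0.91]
Leontief inverse L = M⁻¹:
  [  1.1484    0.0612    0.0581    0.1367    0.0659    0.1708]
  [  0.0415    1.1260    0.0404    0.1933    0.1567    0.0496]
  [  0.1401    0.0847    1.1140    0.1731    0.0580    0.0971]
  [  0.0600    0.0899    0.1185    1.1427    0.0443    0.0835]
  [  0.0362    0.0790    0.0665    0.1682    1.0331    0.1434]
  [  0.0862    0.0648    0.0408    0.1040    0.0608    1.1263]
Total output x = L · d:
  x_0 = 1.1484·82 + 0.0612·15 + 0.0581·64 + 0.1367·14 + 0.0659·47 + 0.1708·57 = 113.5397
  x_1 = 0.0415·82 + 1.1260·15 + 0.0404·64 + 0.1933·14 + 0.1567·47 + 0.0496·57 = 35.7741
  x_2 = 0.1401·82 + 0.0847·15 + 1.1140·64 + 0.1731·14 + 0.0580·47 + 0.0971·57 = 94.7410
  x_3 = 0.0600·82 + 0.0899·15 + 0.1185·64 + 1.1427·14 + 0.0443·47 + 0.0835·57 = 36.6896
  x_4 = 0.0362·82 + 0.0790·15 + 0.0665·64 + 0.1682·14 + 1.0331·47 + 0.1434·57 = 67.4996
  x_5 = 0.0862·82 + 0.0648·15 + 0.0408·64 + 0.1040·14 + 0.0608·47 + 1.1263·57 = 79.1643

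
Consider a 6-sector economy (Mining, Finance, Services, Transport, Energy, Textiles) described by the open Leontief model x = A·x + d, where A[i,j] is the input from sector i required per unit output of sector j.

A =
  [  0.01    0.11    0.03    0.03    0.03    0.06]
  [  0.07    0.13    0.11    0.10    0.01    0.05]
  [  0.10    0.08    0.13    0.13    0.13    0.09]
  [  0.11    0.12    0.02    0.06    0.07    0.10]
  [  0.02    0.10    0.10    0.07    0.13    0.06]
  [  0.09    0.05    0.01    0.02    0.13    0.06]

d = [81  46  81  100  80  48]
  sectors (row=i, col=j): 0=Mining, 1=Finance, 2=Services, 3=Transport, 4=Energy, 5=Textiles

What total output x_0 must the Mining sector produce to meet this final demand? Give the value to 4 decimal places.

Form M = I − A:
  [  0.99   -0.11   -0.03   -0.03   -0.03   -0.06]
  [ -0.07    0.87   -0.11   -0.10   -0.01   -0.05]
  [ -0.10   -0.08    0.87   -0.13   -0.13   -0.09]
  [ -0.11   -0.12   -0.02    0.94   -0.07   -0.10]
  [ -0.02   -0.10   -0.10   -0.07    0.87   -0.06]
  [ -0.09   -0.05   -0.01   -0.02   -0.13    0.94]
Leontief inverse L = M⁻¹:
  [  1.0454    0.1606    0.0667    0.0666    0.0671    0.0930]
  [  0.1339    1.2201    0.1726    0.1659    0.0746    0.1124]
  [  0.1818    0.2016    1.2151    0.2165    0.2340    0.1766]
  [  0.1626    0.2051    0.0741    1.1142    0.1319    0.1553]
  [  0.0819    0.1914    0.1707    0.1393    1.2097    0.1238]
  [  0.1239    0.1133    0.0537    0.0605    0.1830    1.1010]
Total output x = L · d:
  x_0 = 1.0454·81 + 0.1606·46 + 0.0667·81 + 0.0666·100 + 0.0671·80 + 0.0930·48 = 113.9623
  x_1 = 0.1339·81 + 1.2201·46 + 0.1726·81 + 0.1659·100 + 0.0746·80 + 0.1124·48 = 108.8924
  x_2 = 0.1818·81 + 0.2016·46 + 1.2151·81 + 0.2165·100 + 0.2340·80 + 0.1766·48 = 171.2681
  x_3 = 0.1626·81 + 0.2051·46 + 0.0741·81 + 1.1142·100 + 0.1319·80 + 0.1553·48 = 158.0377
  x_4 = 0.0819·81 + 0.1914·46 + 0.1707·81 + 0.1393·100 + 1.2097·80 + 0.1238·48 = 145.9147
  x_5 = 0.1239·81 + 0.1133·46 + 0.0537·81 + 0.0605·100 + 0.1830·80 + 1.1010·48 = 93.1315

113.9623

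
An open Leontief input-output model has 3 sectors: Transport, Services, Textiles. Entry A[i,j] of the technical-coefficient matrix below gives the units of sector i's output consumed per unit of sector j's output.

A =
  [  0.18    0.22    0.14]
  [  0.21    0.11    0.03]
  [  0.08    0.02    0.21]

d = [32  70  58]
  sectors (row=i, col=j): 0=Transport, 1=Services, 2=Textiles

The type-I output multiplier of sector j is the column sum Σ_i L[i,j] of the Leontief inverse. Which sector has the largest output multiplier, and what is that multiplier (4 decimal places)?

Form M = I − A:
  [  0.82   -0.22   -0.14]
  [ -0.21    0.89   -0.03]
  [ -0.08   -0.02    0.79]
Leontief inverse L = M⁻¹:
  [  1.3293    0.3342    0.2483]
  [  0.3185    1.2046    0.1022]
  [  0.1427    0.0643    1.2936]
Total output x = L · d:
  x_0 = 1.3293·32 + 0.3342·70 + 0.2483·58 = 80.3296
  x_1 = 0.3185·32 + 1.2046·70 + 0.1022·58 = 100.4405
  x_2 = 0.1427·32 + 0.0643·70 + 1.2936·58 = 84.0952
Output multipliers (column sums of L):
  Transport: 1.7905
  Services: 1.6031
  Textiles: 1.6440

Transport (1.7905)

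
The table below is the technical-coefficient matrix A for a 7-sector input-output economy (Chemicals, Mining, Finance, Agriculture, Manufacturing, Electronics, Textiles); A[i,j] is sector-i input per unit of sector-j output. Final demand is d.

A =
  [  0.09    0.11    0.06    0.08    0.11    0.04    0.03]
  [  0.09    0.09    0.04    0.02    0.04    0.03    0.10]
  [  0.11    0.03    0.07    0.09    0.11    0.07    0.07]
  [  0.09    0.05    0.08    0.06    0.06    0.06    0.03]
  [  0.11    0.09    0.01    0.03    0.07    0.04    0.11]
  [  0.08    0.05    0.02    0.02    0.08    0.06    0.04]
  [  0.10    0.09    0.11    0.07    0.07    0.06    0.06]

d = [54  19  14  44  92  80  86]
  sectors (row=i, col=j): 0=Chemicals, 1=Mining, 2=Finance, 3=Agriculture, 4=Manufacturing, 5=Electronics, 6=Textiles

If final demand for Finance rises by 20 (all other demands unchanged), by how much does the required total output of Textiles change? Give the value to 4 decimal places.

Form M = I − A:
  [  0.91   -0.11   -0.06   -0.08   -0.11   -0.04   -0.03]
  [ -0.09    0.91   -0.04   -0.02   -0.04   -0.03   -0.10]
  [ -0.11   -0.03    0.93   -0.09   -0.11   -0.07   -0.07]
  [ -0.09   -0.05   -0.08    0.94   -0.06   -0.06   -0.03]
  [ -0.11   -0.09   -0.01   -0.03    0.93   -0.04   -0.11]
  [ -0.08   -0.05   -0.02   -0.02   -0.08    0.94   -0.04]
  [ -0.10   -0.09   -0.11   -0.07   -0.07   -0.06    0.94]
Leontief inverse L = M⁻¹:
  [  1.1839    0.1863    0.1107    0.1301    0.1842    0.0868    0.0952]
  [  0.1655    1.1539    0.0861    0.0628    0.1007    0.0682    0.1511]
  [  0.2105    0.1098    1.1269    0.1470    0.1931    0.1226    0.1348]
  [  0.1680    0.1110    0.1237    1.1045    0.1253    0.1009    0.0806]
  [  0.1938    0.1630    0.0598    0.0761    1.1368    0.0818    0.1669]
  [  0.1427    0.1030    0.0529    0.0530    0.1311    1.0914    0.0829]
  [  0.2025    0.1701    0.1689    0.1284    0.1542    0.1134    1.1279]
Total output x = L · d:
  x_0 = 1.1839·54 + 0.1863·19 + 0.1107·14 + 0.1301·44 + 0.1842·92 + 0.0868·80 + 0.0952·86 = 106.8283
  x_1 = 0.1655·54 + 1.1539·19 + 0.0861·14 + 0.0628·44 + 0.1007·92 + 0.0682·80 + 0.1511·86 = 62.5497
  x_2 = 0.2105·54 + 0.1098·19 + 1.1269·14 + 0.1470·44 + 0.1931·92 + 0.1226·80 + 0.1348·86 = 74.8646
  x_3 = 0.1680·54 + 0.1110·19 + 0.1237·14 + 1.1045·44 + 0.1253·92 + 0.1009·80 + 0.0806·86 = 88.0350
  x_4 = 0.1938·54 + 0.1630·19 + 0.0598·14 + 0.0761·44 + 1.1368·92 + 0.0818·80 + 0.1669·86 = 143.2345
  x_5 = 0.1427·54 + 0.1030·19 + 0.0529·14 + 0.0530·44 + 0.1311·92 + 1.0914·80 + 0.0829·86 = 119.2425
  x_6 = 0.2025·54 + 0.1701·19 + 0.1689·14 + 0.1284·44 + 0.1542·92 + 0.1134·80 + 1.1279·86 = 142.4371
Δx_6 = L[6,2] · Δd_2 = 0.1689 · 20 = 3.3786

3.3786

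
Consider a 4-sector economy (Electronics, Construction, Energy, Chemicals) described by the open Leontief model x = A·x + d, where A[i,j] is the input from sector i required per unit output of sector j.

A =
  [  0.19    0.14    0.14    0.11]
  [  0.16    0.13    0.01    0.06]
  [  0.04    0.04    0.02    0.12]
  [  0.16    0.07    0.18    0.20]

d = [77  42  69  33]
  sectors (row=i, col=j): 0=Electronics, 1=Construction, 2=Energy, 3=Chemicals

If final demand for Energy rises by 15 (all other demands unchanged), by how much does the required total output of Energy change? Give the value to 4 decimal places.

16.0403

Form M = I − A:
  [  0.81   -0.14   -0.14   -0.11]
  [ -0.16    0.87   -0.01   -0.06]
  [ -0.04   -0.04    0.98   -0.12]
  [ -0.16   -0.07   -0.18    0.80]
Leontief inverse L = M⁻¹:
  [  1.3421    0.2461    0.2381    0.2387]
  [  0.2698    1.2075    0.0764    0.1391]
  [  0.1044    0.0805    1.0694    0.1808]
  [  0.3155    0.1730    0.2949    1.3506]
Total output x = L · d:
  x_0 = 1.3421·77 + 0.2461·42 + 0.2381·69 + 0.2387·33 = 137.9836
  x_1 = 0.2698·77 + 1.2075·42 + 0.0764·69 + 0.1391·33 = 81.3539
  x_2 = 0.1044·77 + 0.0805·42 + 1.0694·69 + 0.1808·33 = 91.1745
  x_3 = 0.3155·77 + 0.1730·42 + 0.2949·69 + 1.3506·33 = 96.4795
Δx_2 = L[2,2] · Δd_2 = 1.0694 · 15 = 16.0403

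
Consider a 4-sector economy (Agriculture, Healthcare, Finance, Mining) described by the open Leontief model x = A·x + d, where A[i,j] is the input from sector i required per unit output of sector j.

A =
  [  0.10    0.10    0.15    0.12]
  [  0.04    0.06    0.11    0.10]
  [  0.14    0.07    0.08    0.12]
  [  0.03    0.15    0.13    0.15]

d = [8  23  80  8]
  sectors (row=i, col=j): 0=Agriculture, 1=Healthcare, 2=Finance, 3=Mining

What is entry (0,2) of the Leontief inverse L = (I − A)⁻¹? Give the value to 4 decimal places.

Form M = I − A:
  [  0.90   -0.10   -0.15   -0.12]
  [ -0.04    0.94   -0.11   -0.10]
  [ -0.14   -0.07    0.92   -0.12]
  [ -0.03   -0.15   -0.13    0.85]
Leontief inverse L = M⁻¹:
  [  1.1639    0.1768    0.2419    0.2193]
  [  0.0813    1.1116    0.1697    0.1662]
  [  0.1944    0.1407    1.1649    0.2085]
  [  0.0852    0.2239    0.2166    1.2454]
Total output x = L · d:
  x_0 = 1.1639·8 + 0.1768·23 + 0.2419·80 + 0.2193·8 = 34.4838
  x_1 = 0.0813·8 + 1.1116·23 + 0.1697·80 + 0.1662·8 = 41.1212
  x_2 = 0.1944·8 + 0.1407·23 + 1.1649·80 + 0.2085·8 = 99.6537
  x_3 = 0.0852·8 + 0.2239·23 + 0.2166·80 + 1.2454·8 = 33.1267

L[0,2] = 0.2419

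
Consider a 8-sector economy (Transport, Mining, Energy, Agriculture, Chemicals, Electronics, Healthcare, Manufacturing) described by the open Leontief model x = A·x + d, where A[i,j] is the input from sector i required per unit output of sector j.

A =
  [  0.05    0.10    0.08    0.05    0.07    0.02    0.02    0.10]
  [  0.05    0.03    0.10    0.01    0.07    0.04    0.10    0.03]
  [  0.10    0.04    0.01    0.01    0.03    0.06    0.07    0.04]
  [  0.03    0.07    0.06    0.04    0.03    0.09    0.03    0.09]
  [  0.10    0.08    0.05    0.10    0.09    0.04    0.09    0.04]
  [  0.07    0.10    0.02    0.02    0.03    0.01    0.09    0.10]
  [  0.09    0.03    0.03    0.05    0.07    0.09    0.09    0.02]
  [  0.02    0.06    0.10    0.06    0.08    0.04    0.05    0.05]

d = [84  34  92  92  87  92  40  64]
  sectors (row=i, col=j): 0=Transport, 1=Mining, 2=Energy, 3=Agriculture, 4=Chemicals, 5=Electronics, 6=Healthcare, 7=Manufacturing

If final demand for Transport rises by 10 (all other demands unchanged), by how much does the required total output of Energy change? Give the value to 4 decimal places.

Form M = I − A:
  [  0.95   -0.10   -0.08   -0.05   -0.07   -0.02   -0.02   -0.10]
  [ -0.05    0.97   -0.10   -0.01   -0.07   -0.04   -0.10   -0.03]
  [ -0.10   -0.04    0.99   -0.01   -0.03   -0.06   -0.07   -0.04]
  [ -0.03   -0.07   -0.06    0.96   -0.03   -0.09   -0.03   -0.09]
  [ -0.10   -0.08   -0.05   -0.10    0.91   -0.04   -0.09   -0.04]
  [ -0.07   -0.10   -0.02   -0.02   -0.03    0.99   -0.09   -0.10]
  [ -0.09   -0.03   -0.03   -0.05   -0.07   -0.09    0.91   -0.02]
  [ -0.02   -0.06   -0.10   -0.06   -0.08   -0.04   -0.05    0.95]
Leontief inverse L = M⁻¹:
  [  1.1067    0.1548    0.1356    0.0887    0.1259    0.0634    0.0816    0.1492]
  [  0.1077    1.0784    0.1400    0.0450    0.1184    0.0803    0.1567    0.0723]
  [  0.1431    0.0847    1.0497    0.0397    0.0723    0.0902    0.1150    0.0807]
  [  0.0799    0.1205    0.1065    1.0719    0.0771    0.1269    0.0862    0.1367]
  [  0.1711    0.1499    0.1138    0.1492    1.1571    0.0958    0.1635    0.1039]
  [  0.1202    0.1479    0.0723    0.0557    0.0833    1.0504    0.1463    0.1428]
  [  0.1489    0.0889    0.0776    0.0896    0.1231    0.1319    1.1501    0.0735]
  [  0.0775    0.1114    0.1456    0.0962    0.1300    0.0831    0.1096    1.0961]
Total output x = L · d:
  x_0 = 1.1067·84 + 0.1548·34 + 0.1356·92 + 0.0887·92 + 0.1259·87 + 0.0634·92 + 0.0816·40 + 0.1492·64 = 148.4556
  x_1 = 0.1077·84 + 1.0784·34 + 0.1400·92 + 0.0450·92 + 0.1184·87 + 0.0803·92 + 0.1567·40 + 0.0723·64 = 91.3104
  x_2 = 0.1431·84 + 0.0847·34 + 1.0497·92 + 0.0397·92 + 0.0723·87 + 0.0902·92 + 0.1150·40 + 0.0807·64 = 139.4810
  x_3 = 0.0799·84 + 0.1205·34 + 0.1065·92 + 1.0719·92 + 0.0771·87 + 0.1269·92 + 0.0862·40 + 0.1367·64 = 149.7931
  x_4 = 0.1711·84 + 0.1499·34 + 0.1138·92 + 0.1492·92 + 1.1571·87 + 0.0958·92 + 0.1635·40 + 0.1039·64 = 166.3489
  x_5 = 0.1202·84 + 0.1479·34 + 0.0723·92 + 0.0557·92 + 0.0833·87 + 1.0504·92 + 0.1463·40 + 0.1428·64 = 145.7626
  x_6 = 0.1489·84 + 0.0889·34 + 0.0776·92 + 0.0896·92 + 0.1231·87 + 0.1319·92 + 1.1501·40 + 0.0735·64 = 104.4598
  x_7 = 0.0775·84 + 0.1114·34 + 0.1456·92 + 0.0962·92 + 0.1300·87 + 0.0831·92 + 0.1096·40 + 1.0961·64 = 126.0472
Δx_2 = L[2,0] · Δd_0 = 0.1431 · 10 = 1.4307

1.4307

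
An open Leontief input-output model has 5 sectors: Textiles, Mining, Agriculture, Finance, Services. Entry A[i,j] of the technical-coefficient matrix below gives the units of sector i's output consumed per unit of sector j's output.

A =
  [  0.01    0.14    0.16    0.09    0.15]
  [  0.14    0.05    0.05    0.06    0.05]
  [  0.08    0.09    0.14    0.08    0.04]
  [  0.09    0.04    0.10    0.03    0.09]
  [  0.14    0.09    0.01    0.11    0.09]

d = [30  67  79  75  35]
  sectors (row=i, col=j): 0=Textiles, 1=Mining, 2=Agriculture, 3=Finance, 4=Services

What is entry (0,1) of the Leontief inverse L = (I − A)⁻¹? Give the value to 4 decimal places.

L[0,1] = 0.2132

Form M = I − A:
  [  0.99   -0.14   -0.16   -0.09   -0.15]
  [ -0.14    0.95   -0.05   -0.06   -0.05]
  [ -0.08   -0.09    0.86   -0.08   -0.04]
  [ -0.09   -0.04   -0.10    0.97   -0.09]
  [ -0.14   -0.09   -0.01   -0.11    0.91]
Leontief inverse L = M⁻¹:
  [  1.1053    0.2132    0.2393    0.1605    0.2203]
  [  0.1907    1.1062    0.1136    0.1077    0.1079]
  [  0.1459    0.1517    1.2155    0.1344    0.0991]
  [  0.1448    0.0955    0.1597    1.0796    0.1429]
  [  0.2080    0.1554    0.0807    0.1673    1.1618]
Total output x = L · d:
  x_0 = 1.1053·30 + 0.2132·67 + 0.2393·79 + 0.1605·75 + 0.2203·35 = 86.0885
  x_1 = 0.1907·30 + 1.1062·67 + 0.1136·79 + 0.1077·75 + 0.1079·35 = 100.6633
  x_2 = 0.1459·30 + 0.1517·67 + 1.2155·79 + 0.1344·75 + 0.0991·35 = 124.1194
  x_3 = 0.1448·30 + 0.0955·67 + 0.1597·79 + 1.0796·75 + 0.1429·35 = 109.3280
  x_4 = 0.2080·30 + 0.1554·67 + 0.0807·79 + 0.1673·75 + 1.1618·35 = 76.2410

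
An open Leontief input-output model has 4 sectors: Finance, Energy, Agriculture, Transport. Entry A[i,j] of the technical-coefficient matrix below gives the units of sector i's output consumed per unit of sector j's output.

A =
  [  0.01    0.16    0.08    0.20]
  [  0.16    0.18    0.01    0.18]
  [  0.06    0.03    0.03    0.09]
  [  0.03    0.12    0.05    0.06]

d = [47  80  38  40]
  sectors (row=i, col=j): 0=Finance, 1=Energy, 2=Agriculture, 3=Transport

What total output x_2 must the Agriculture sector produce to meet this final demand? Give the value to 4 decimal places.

54.4798

Form M = I − A:
  [  0.99   -0.16   -0.08   -0.20]
  [ -0.16    0.82   -0.01   -0.18]
  [ -0.06   -0.03    0.97   -0.09]
  [ -0.03   -0.12   -0.05    0.94]
Leontief inverse L = M⁻¹:
  [  1.0661    0.2537    0.1053    0.2855]
  [  0.2236    1.3092    0.0476    0.3028]
  [  0.0791    0.0728    1.0449    0.1308]
  [  0.0668    0.1791    0.0650    1.1186]
Total output x = L · d:
  x_0 = 1.0661·47 + 0.2537·80 + 0.1053·38 + 0.2855·40 = 85.8195
  x_1 = 0.2236·47 + 1.3092·80 + 0.0476·38 + 0.3028·40 = 129.1686
  x_2 = 0.0791·47 + 0.0728·80 + 1.0449·38 + 0.1308·40 = 54.4798
  x_3 = 0.0668·47 + 0.1791·80 + 0.0650·38 + 1.1186·40 = 64.6796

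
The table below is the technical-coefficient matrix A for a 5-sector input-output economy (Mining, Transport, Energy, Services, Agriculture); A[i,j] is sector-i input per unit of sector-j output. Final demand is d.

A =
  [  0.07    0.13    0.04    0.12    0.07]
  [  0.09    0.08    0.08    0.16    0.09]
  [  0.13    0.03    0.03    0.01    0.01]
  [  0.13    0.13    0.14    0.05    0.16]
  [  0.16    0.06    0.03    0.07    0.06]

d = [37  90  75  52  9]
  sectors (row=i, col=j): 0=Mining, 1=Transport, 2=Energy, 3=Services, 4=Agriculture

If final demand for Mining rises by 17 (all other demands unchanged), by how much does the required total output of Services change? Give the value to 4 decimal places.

Form M = I − A:
  [  0.93   -0.13   -0.04   -0.12   -0.07]
  [ -0.09    0.92   -0.08   -0.16   -0.09]
  [ -0.13   -0.03    0.97   -0.01   -0.01]
  [ -0.13   -0.13   -0.14    0.95   -0.16]
  [ -0.16   -0.06   -0.03   -0.07    0.94]
Leontief inverse L = M⁻¹:
  [  1.1593    0.2032    0.0966    0.1919    0.1395]
  [  0.1940    1.1630    0.1429    0.2342    0.1672]
  [  0.1663    0.0668    1.0511    0.0461    0.0378]
  [  0.2490    0.2182    0.2001    1.1403    0.2357]
  [  0.2336    0.1272    0.0740    0.1340    1.1170]
Total output x = L · d:
  x_0 = 1.1593·37 + 0.2032·90 + 0.0966·75 + 0.1919·52 + 0.1395·9 = 79.6584
  x_1 = 0.1940·37 + 1.1630·90 + 0.1429·75 + 0.2342·52 + 0.1672·9 = 136.2528
  x_2 = 0.1663·37 + 0.0668·90 + 1.0511·75 + 0.0461·52 + 0.0378·9 = 93.7347
  x_3 = 0.2490·37 + 0.2182·90 + 0.2001·75 + 1.1403·52 + 0.2357·9 = 105.2813
  x_4 = 0.2336·37 + 0.1272·90 + 0.0740·75 + 0.1340·52 + 1.1170·9 = 42.6620
Δx_3 = L[3,0] · Δd_0 = 0.2490 · 17 = 4.2336

4.2336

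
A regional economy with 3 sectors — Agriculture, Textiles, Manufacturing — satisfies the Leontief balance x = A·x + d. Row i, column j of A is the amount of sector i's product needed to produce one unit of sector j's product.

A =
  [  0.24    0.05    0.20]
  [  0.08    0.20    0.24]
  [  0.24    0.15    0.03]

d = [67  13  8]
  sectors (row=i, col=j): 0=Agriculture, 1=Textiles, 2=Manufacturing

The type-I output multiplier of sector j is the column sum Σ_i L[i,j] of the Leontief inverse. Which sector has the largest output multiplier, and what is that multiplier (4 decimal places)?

Agriculture (2.0962)

Form M = I − A:
  [  0.76   -0.05   -0.20]
  [ -0.08    0.80   -0.24]
  [ -0.24   -0.15    0.97]
Leontief inverse L = M⁻¹:
  [  1.4373    0.1525    0.3341]
  [  0.2626    1.3387    0.3854]
  [  0.3962    0.2447    1.1732]
Total output x = L · d:
  x_0 = 1.4373·67 + 0.1525·13 + 0.3341·8 = 100.9566
  x_1 = 0.2626·67 + 1.3387·13 + 0.3854·8 = 38.0802
  x_2 = 0.3962·67 + 0.2447·13 + 1.1732·8 = 39.1151
Output multipliers (column sums of L):
  Agriculture: 2.0962
  Textiles: 1.7359
  Manufacturing: 1.8926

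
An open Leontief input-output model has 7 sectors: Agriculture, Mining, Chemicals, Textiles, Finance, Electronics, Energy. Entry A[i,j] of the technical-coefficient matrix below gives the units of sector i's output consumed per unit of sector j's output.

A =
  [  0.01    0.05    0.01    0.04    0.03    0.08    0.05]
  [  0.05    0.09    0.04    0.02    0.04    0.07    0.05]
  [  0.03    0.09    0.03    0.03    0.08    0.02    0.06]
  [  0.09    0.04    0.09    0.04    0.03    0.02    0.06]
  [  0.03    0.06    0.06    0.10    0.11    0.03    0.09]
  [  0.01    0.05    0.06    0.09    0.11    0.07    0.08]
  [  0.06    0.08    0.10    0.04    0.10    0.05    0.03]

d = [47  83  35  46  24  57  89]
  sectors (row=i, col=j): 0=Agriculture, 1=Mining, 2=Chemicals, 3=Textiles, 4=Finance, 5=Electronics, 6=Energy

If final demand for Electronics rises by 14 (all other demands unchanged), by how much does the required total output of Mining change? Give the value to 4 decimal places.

Form M = I − A:
  [  0.99   -0.05   -0.01   -0.04   -0.03   -0.08   -0.05]
  [ -0.05    0.91   -0.04   -0.02   -0.04   -0.07   -0.05]
  [ -0.03   -0.09    0.97   -0.03   -0.08   -0.02   -0.06]
  [ -0.09   -0.04   -0.09    0.96   -0.03   -0.02   -0.06]
  [ -0.03   -0.06   -0.06   -0.10    0.89   -0.03   -0.09]
  [ -0.01   -0.05   -0.06   -0.09   -0.11    0.93   -0.08]
  [ -0.06   -0.08   -0.10   -0.04   -0.10   -0.05    0.97]
Leontief inverse L = M⁻¹:
  [  1.0290    0.0801    0.0385    0.0655    0.0655    0.1031    0.0782]
  [  0.0727    1.1309    0.0724    0.0506    0.0836    0.1013    0.0858]
  [  0.0540    0.1295    1.0625    0.0592    0.1216    0.0475    0.0940]
  [  0.1131    0.0807    0.1207    1.0677    0.0709    0.0487    0.0941]
  [  0.0665    0.1135    0.1092    0.1422    1.1691    0.0648    0.1387]
  [  0.0449    0.1026    0.1095    0.1343    0.1716    1.1046    0.1297]
  [  0.0890    0.1319    0.1398    0.0799    0.1558    0.0853    1.0774]
Total output x = L · d:
  x_0 = 1.0290·47 + 0.0801·83 + 0.0385·35 + 0.0655·46 + 0.0655·24 + 0.1031·57 + 0.0782·89 = 73.7760
  x_1 = 0.0727·47 + 1.1309·83 + 0.0724·35 + 0.0506·46 + 0.0836·24 + 0.1013·57 + 0.0858·89 = 117.5585
  x_2 = 0.0540·47 + 0.1295·83 + 1.0625·35 + 0.0592·46 + 0.1216·24 + 0.0475·57 + 0.0940·89 = 67.1922
  x_3 = 0.1131·47 + 0.0807·83 + 0.1207·35 + 1.0677·46 + 0.0709·24 + 0.0487·57 + 0.0941·89 = 78.2042
  x_4 = 0.0665·47 + 0.1135·83 + 0.1092·35 + 0.1422·46 + 1.1691·24 + 0.0648·57 + 0.1387·89 = 67.0038
  x_5 = 0.0449·47 + 0.1026·83 + 0.1095·35 + 0.1343·46 + 0.1716·24 + 1.1046·57 + 0.1297·89 = 99.2592
  x_6 = 0.0890·47 + 0.1319·83 + 0.1398·35 + 0.0799·46 + 0.1558·24 + 0.0853·57 + 1.0774·89 = 128.1876
Δx_1 = L[1,5] · Δd_5 = 0.1013 · 14 = 1.4186

1.4186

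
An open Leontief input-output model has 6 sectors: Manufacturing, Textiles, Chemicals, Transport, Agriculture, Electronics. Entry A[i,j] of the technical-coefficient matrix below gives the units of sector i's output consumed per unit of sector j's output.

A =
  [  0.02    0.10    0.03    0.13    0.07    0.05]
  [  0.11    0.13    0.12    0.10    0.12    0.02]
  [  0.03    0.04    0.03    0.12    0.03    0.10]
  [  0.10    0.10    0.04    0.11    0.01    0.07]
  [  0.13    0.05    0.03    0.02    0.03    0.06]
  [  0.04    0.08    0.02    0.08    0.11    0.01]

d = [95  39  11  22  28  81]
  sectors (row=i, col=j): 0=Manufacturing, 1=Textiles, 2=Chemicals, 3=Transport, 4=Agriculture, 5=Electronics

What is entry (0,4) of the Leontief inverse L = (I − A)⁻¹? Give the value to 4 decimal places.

L[0,4] = 0.1119

Form M = I − A:
  [  0.98   -0.10   -0.03   -0.13   -0.07   -0.05]
  [ -0.11    0.87   -0.12   -0.10   -0.12   -0.02]
  [ -0.03   -0.04    0.97   -0.12   -0.03   -0.10]
  [ -0.10   -0.10   -0.04    0.89   -0.01   -0.07]
  [ -0.13   -0.05   -0.03   -0.02    0.97   -0.06]
  [ -0.04   -0.08   -0.02   -0.08   -0.11    0.99]
Leontief inverse L = M⁻¹:
  [  1.0791    0.1638    0.0669    0.1952    0.1119    0.0851]
  [  0.1895    1.2194    0.1721    0.1988    0.1806    0.0766]
  [  0.0749    0.0932    1.0568    0.1770    0.0661    0.1289]
  [  0.1549    0.1711    0.0789    1.1870    0.0591    0.1068]
  [  0.1655    0.0994    0.0553    0.0745    1.0674    0.0859]
  [  0.0913    0.1319    0.0505    0.1317    0.1438    1.0405]
Total output x = L · d:
  x_0 = 1.0791·95 + 0.1638·39 + 0.0669·11 + 0.1952·22 + 0.1119·28 + 0.0851·81 = 123.9610
  x_1 = 0.1895·95 + 1.2194·39 + 0.1721·11 + 0.1988·22 + 0.1806·28 + 0.0766·81 = 83.0874
  x_2 = 0.0749·95 + 0.0932·39 + 1.0568·11 + 0.1770·22 + 0.0661·28 + 0.1289·81 = 38.5599
  x_3 = 0.1549·95 + 0.1711·39 + 0.0789·11 + 1.1870·22 + 0.0591·28 + 0.1068·81 = 58.6798
  x_4 = 0.1655·95 + 0.0994·39 + 0.0553·11 + 0.0745·22 + 1.0674·28 + 0.0859·81 = 58.6956
  x_5 = 0.0913·95 + 0.1319·39 + 0.0505·11 + 0.1317·22 + 0.1438·28 + 1.0405·81 = 105.5834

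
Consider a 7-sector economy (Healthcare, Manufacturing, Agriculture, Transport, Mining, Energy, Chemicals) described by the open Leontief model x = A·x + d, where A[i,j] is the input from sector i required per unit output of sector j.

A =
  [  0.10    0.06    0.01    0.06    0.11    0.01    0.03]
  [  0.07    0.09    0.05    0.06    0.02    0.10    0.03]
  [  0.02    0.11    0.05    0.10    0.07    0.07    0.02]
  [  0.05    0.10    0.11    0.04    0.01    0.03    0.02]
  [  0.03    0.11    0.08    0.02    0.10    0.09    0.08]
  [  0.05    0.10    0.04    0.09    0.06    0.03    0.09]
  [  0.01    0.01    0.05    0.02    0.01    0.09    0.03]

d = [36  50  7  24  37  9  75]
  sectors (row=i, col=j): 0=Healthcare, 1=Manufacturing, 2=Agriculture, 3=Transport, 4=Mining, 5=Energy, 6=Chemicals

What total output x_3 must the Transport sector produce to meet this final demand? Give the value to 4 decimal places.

Form M = I − A:
  [  0.90   -0.06   -0.01   -0.06   -0.11   -0.01   -0.03]
  [ -0.07    0.91   -0.05   -0.06   -0.02   -0.10   -0.03]
  [ -0.02   -0.11    0.95   -0.10   -0.07   -0.07   -0.02]
  [ -0.05   -0.10   -0.11    0.96   -0.01   -0.03   -0.02]
  [ -0.03   -0.11   -0.08   -0.02    0.90   -0.09   -0.08]
  [ -0.05   -0.10   -0.04   -0.09   -0.06    0.97   -0.09]
  [ -0.01   -0.01   -0.05   -0.02   -0.01   -0.09    0.97]
Leontief inverse L = M⁻¹:
  [  1.1345    0.1146    0.0464    0.0918    0.1498    0.0490    0.0584]
  [  0.1075    1.1508    0.0875    0.1033    0.0567    0.1401    0.0605]
  [  0.0568    0.1782    1.0958    0.1431    0.1061    0.1172    0.0524]
  [  0.0807    0.1541    0.1425    1.0793    0.0414    0.0681    0.0422]
  [  0.0687    0.1837    0.1275    0.0693    1.1455    0.1484    0.1201]
  [  0.0861    0.1615    0.0842    0.1298    0.0953    1.0785    0.1200]
  [  0.0261    0.0423    0.0699    0.0444    0.0291    0.1110    1.0481]
Total output x = L · d:
  x_0 = 1.1345·36 + 0.1146·50 + 0.0464·7 + 0.0918·24 + 0.1498·37 + 0.0490·9 + 0.0584·75 = 59.4631
  x_1 = 0.1075·36 + 1.1508·50 + 0.0875·7 + 0.1033·24 + 0.0567·37 + 0.1401·9 + 0.0605·75 = 72.4059
  x_2 = 0.0568·36 + 0.1782·50 + 1.0958·7 + 0.1431·24 + 0.1061·37 + 0.1172·9 + 0.0524·75 = 30.9745
  x_3 = 0.0807·36 + 0.1541·50 + 0.1425·7 + 1.0793·24 + 0.0414·37 + 0.0681·9 + 0.0422·75 = 42.8225
  x_4 = 0.0687·36 + 0.1837·50 + 0.1275·7 + 0.0693·24 + 1.1455·37 + 0.1484·9 + 0.1201·75 = 66.9405
  x_5 = 0.0861·36 + 0.1615·50 + 0.0842·7 + 0.1298·24 + 0.0953·37 + 1.0785·9 + 0.1200·75 = 37.1129
  x_6 = 0.0261·36 + 0.0423·50 + 0.0699·7 + 0.0444·24 + 0.0291·37 + 0.1110·9 + 1.0481·75 = 85.2922

42.8225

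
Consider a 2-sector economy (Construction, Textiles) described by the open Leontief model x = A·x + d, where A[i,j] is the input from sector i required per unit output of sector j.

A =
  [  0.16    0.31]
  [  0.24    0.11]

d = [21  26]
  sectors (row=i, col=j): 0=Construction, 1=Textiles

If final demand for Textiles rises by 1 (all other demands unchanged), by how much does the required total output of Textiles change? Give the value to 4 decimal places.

Form M = I − A:
  [  0.84   -0.31]
  [ -0.24    0.89]
Leontief inverse L = M⁻¹:
  [  1.3220    0.4605]
  [  0.3565    1.2478]
Total output x = L · d:
  x_0 = 1.3220·21 + 0.4605·26 = 39.7356
  x_1 = 0.3565·21 + 1.2478·26 = 39.9287
Δx_1 = L[1,1] · Δd_1 = 1.2478 · 1 = 1.2478

1.2478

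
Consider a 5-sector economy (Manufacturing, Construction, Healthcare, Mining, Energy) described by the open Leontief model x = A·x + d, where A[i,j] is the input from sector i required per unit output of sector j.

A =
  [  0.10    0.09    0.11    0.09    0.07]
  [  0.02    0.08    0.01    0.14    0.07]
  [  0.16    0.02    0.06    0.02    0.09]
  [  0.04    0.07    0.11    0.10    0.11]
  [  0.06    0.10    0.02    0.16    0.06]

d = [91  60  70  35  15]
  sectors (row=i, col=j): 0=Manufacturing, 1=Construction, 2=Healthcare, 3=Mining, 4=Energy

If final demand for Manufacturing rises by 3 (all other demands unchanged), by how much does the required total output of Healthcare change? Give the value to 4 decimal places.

0.6294

Form M = I − A:
  [  0.90   -0.09   -0.11   -0.09   -0.07]
  [ -0.02    0.92   -0.01   -0.14   -0.07]
  [ -0.16   -0.02    0.94   -0.02   -0.09]
  [ -0.04   -0.07   -0.11    0.90   -0.11]
  [ -0.06   -0.10   -0.02   -0.16    0.94]
Leontief inverse L = M⁻¹:
  [  1.1587    0.1437    0.1592    0.1652    0.1316]
  [  0.0492    1.1205    0.0436    0.2006    0.1147]
  [  0.2098    0.0652    1.1013    0.0796    0.1352]
  [  0.0931    0.1199    0.1529    1.1723    0.1677]
  [  0.0995    0.1502    0.0643    0.2331    1.1159]
Total output x = L · d:
  x_0 = 1.1587·91 + 0.1437·60 + 0.1592·70 + 0.1652·35 + 0.1316·15 = 132.9661
  x_1 = 0.0492·91 + 1.1205·60 + 0.0436·70 + 0.2006·35 + 0.1147·15 = 83.4987
  x_2 = 0.2098·91 + 0.0652·60 + 1.1013·70 + 0.0796·35 + 0.1352·15 = 104.9088
  x_3 = 0.0931·91 + 0.1199·60 + 0.1529·70 + 1.1723·35 + 0.1677·15 = 69.9157
  x_4 = 0.0995·91 + 0.1502·60 + 0.0643·70 + 0.2331·35 + 1.1159·15 = 47.4601
Δx_2 = L[2,0] · Δd_0 = 0.2098 · 3 = 0.6294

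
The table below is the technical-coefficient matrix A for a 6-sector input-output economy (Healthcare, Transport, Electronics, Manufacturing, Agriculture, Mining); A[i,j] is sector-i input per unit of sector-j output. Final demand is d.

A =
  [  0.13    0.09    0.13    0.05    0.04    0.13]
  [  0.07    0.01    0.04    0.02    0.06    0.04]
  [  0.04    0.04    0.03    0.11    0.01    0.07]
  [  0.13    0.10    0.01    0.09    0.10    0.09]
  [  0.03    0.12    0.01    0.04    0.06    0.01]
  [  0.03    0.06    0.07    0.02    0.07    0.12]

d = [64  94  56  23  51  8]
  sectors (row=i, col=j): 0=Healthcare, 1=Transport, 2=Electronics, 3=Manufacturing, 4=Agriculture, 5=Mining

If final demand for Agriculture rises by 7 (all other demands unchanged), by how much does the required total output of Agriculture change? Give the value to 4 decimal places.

Form M = I − A:
  [  0.87   -0.09   -0.13   -0.05   -0.04   -0.13]
  [ -0.07    0.99   -0.04   -0.02   -0.06   -0.04]
  [ -0.04   -0.04    0.97   -0.11   -0.01   -0.07]
  [ -0.13   -0.10   -0.01    0.91   -0.10   -0.09]
  [ -0.03   -0.12   -0.01   -0.04    0.94   -0.01]
  [ -0.03   -0.06   -0.07   -0.02   -0.07    0.88]
Leontief inverse L = M⁻¹:
  [  1.1950    0.1495    0.1834    0.0996    0.0885    0.2091]
  [  0.0979    1.0398    0.0624    0.0409    0.0809    0.0718]
  [  0.0806    0.0760    1.0549    0.1380    0.0427    0.1139]
  [  0.1952    0.1622    0.0575    1.1303    0.1513    0.1581]
  [  0.0605    0.1463    0.0285    0.0585    1.0850    0.0362]
  [  0.0631    0.0974    0.0980    0.0475    0.1017    1.1639]
Total output x = L · d:
  x_0 = 1.1950·64 + 0.1495·94 + 0.1834·56 + 0.0996·23 + 0.0885·51 + 0.2091·8 = 109.2815
  x_1 = 0.0979·64 + 1.0398·94 + 0.0624·56 + 0.0409·23 + 0.0809·51 + 0.0718·8 = 113.1471
  x_2 = 0.0806·64 + 0.0760·94 + 1.0549·56 + 0.1380·23 + 0.0427·51 + 0.1139·8 = 77.6395
  x_3 = 0.1952·64 + 0.1622·94 + 0.0575·56 + 1.1303·23 + 0.1513·51 + 0.1581·8 = 65.9340
  x_4 = 0.0605·64 + 0.1463·94 + 0.0285·56 + 0.0585·23 + 1.0850·51 + 0.0362·8 = 76.1835
  x_5 = 0.0631·64 + 0.0974·94 + 0.0980·56 + 0.0475·23 + 0.1017·51 + 1.1639·8 = 34.2654
Δx_4 = L[4,4] · Δd_4 = 1.0850 · 7 = 7.5947

7.5947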